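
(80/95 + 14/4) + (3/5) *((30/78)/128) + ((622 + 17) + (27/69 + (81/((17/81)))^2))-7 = 31436008909247/210151552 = 149587.33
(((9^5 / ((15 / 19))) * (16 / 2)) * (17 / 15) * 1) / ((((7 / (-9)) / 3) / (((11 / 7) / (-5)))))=822077.77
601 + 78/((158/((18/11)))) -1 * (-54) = 569897/869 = 655.81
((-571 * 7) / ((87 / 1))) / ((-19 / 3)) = 3997 / 551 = 7.25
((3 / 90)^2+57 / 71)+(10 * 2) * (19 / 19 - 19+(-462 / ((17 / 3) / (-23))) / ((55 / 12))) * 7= 59484616507 / 1086300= 54758.92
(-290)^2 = 84100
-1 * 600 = -600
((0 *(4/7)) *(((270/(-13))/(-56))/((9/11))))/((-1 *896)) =0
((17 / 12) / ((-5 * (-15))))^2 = 289 / 810000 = 0.00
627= 627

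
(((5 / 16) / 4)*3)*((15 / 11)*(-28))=-1575 / 176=-8.95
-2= -2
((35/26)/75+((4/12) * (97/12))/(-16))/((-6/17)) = 95761/224640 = 0.43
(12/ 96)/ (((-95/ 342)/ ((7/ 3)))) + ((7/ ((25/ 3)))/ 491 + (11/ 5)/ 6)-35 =-35.68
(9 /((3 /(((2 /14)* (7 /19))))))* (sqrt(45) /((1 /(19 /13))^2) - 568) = -1704 /19 + 171* sqrt(5) /169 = -87.42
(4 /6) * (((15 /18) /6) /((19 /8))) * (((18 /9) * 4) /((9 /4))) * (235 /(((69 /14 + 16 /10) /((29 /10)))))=30531200 /2109969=14.47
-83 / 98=-0.85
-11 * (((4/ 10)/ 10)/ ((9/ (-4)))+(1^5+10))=-27181/ 225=-120.80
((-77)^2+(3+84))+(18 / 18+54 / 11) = 66241 / 11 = 6021.91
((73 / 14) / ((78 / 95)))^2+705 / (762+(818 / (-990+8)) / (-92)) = 1693449585878065 / 41046367379472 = 41.26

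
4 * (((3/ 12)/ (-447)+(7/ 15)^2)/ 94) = 29129/ 3151350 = 0.01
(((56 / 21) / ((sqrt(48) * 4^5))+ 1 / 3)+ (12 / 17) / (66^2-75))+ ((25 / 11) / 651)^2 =sqrt(3) / 4608+ 414886816072 / 1243999603539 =0.33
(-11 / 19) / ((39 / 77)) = -847 / 741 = -1.14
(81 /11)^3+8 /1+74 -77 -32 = 495504 /1331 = 372.28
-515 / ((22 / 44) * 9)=-1030 / 9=-114.44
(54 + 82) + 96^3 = 884872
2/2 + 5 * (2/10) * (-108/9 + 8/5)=-47/5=-9.40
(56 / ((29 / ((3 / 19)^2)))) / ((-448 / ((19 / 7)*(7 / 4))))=-9 / 17632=-0.00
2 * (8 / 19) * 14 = 224 / 19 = 11.79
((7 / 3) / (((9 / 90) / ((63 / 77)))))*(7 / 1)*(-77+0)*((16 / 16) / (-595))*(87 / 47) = 25578 / 799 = 32.01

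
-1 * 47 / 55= -0.85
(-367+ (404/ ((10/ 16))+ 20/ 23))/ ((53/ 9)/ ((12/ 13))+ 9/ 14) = 24366636/ 610535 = 39.91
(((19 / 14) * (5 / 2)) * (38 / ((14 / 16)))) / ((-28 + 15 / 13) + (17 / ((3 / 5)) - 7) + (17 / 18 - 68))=-1689480 / 832069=-2.03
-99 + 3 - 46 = -142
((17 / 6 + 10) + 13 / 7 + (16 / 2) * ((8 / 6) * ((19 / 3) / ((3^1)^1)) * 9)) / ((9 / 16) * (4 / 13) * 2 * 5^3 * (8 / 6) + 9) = 2327 / 714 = 3.26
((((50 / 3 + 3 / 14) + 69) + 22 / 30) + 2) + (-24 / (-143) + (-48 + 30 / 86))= 17703997 / 430430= 41.13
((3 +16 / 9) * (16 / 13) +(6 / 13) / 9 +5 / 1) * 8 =10232 / 117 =87.45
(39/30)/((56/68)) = 221/140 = 1.58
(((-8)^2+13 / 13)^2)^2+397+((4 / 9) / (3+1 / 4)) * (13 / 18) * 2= 1445932798 / 81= 17851022.20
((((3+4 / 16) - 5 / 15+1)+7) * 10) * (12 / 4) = 327.50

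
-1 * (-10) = 10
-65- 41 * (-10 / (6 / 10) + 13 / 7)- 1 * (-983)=1525.19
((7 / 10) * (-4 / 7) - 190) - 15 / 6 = -192.90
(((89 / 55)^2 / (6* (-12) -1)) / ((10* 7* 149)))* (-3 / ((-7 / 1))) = -0.00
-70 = -70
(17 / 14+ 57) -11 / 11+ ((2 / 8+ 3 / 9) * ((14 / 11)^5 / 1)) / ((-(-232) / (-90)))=3691641099 / 65386706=56.46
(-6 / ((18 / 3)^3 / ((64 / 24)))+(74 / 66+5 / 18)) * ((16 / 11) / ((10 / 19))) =59812 / 16335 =3.66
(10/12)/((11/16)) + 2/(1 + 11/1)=91/66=1.38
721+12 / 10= 3611 / 5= 722.20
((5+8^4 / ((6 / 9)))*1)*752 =4624048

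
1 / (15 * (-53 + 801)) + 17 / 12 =3974 / 2805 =1.42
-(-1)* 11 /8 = 1.38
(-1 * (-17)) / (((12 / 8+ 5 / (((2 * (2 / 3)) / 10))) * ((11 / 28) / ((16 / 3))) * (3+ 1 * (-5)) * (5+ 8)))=-3808 / 16731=-0.23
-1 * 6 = -6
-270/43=-6.28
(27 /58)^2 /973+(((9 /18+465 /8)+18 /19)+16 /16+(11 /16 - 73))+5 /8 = -2764956643 /248761072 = -11.11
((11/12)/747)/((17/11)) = 121/152388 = 0.00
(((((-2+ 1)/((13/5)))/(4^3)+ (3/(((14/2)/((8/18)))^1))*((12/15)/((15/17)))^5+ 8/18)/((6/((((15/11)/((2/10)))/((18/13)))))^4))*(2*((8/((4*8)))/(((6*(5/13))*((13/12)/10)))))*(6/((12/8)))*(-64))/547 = -50568395120366513/214508082171952800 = -0.24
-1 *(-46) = 46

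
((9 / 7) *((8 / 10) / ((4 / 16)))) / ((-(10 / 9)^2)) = -2916 / 875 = -3.33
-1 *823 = -823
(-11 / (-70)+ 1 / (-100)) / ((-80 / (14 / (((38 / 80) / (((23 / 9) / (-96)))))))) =2369 / 1641600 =0.00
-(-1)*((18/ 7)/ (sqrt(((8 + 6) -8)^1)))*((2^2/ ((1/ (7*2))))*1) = 24*sqrt(6) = 58.79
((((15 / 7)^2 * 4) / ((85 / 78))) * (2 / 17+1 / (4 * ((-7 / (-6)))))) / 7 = 554580 / 693889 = 0.80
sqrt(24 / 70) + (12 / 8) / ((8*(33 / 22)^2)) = 1 / 12 + 2*sqrt(105) / 35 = 0.67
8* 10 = 80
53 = 53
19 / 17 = 1.12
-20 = -20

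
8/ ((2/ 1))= 4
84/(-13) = -84/13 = -6.46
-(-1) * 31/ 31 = 1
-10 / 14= -5 / 7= -0.71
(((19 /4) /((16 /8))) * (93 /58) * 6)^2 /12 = 9366867 /215296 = 43.51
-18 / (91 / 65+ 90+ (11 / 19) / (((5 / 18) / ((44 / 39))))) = -22230 / 115783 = -0.19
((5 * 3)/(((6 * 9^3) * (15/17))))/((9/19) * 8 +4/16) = 646/671409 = 0.00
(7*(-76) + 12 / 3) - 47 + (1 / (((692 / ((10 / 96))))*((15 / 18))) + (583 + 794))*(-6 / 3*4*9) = -69005557 / 692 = -99719.01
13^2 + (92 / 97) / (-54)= 442565 / 2619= 168.98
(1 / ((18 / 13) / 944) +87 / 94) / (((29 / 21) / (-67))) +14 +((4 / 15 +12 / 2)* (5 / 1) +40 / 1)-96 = -270966155 / 8178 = -33133.55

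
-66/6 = -11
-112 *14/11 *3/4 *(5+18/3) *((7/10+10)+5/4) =-70266/5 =-14053.20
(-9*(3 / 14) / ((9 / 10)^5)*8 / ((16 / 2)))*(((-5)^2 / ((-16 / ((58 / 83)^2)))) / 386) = 131406250 / 20354494293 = 0.01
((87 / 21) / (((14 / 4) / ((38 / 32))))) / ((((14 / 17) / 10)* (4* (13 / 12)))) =140505 / 35672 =3.94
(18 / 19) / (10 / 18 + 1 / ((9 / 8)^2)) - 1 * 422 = -872504 / 2071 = -421.30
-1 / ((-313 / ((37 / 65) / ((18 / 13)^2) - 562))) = -909959 / 507060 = -1.79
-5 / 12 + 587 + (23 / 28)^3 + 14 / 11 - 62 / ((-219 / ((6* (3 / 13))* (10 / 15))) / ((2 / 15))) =588.45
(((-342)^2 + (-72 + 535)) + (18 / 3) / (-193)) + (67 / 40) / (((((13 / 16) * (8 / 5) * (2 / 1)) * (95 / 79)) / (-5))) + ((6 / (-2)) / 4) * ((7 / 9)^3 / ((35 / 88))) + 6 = 117429.40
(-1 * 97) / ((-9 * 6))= 97 / 54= 1.80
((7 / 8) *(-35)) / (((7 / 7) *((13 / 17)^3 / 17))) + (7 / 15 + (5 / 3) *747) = 21415157 / 263640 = 81.23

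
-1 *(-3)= 3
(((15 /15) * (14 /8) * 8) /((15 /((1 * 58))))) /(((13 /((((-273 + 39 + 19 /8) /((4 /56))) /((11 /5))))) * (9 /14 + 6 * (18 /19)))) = -41200474 /42471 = -970.08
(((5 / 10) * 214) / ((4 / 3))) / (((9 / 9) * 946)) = 321 / 3784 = 0.08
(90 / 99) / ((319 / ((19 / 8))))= 0.01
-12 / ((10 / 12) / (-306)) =22032 / 5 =4406.40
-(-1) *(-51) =-51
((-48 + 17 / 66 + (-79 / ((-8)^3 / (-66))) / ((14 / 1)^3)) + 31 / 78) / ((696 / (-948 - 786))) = 4123701900323 / 34957418496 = 117.96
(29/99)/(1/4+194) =116/76923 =0.00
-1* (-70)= 70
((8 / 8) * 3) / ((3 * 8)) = 1 / 8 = 0.12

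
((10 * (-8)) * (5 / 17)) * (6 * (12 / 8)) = -3600 / 17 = -211.76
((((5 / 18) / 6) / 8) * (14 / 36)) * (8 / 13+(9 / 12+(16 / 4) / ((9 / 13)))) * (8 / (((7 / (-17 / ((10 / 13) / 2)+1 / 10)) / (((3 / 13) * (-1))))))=163807 / 876096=0.19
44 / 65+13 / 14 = 1461 / 910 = 1.61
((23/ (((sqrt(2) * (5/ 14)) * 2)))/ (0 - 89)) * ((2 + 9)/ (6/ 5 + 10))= -253 * sqrt(2)/ 1424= -0.25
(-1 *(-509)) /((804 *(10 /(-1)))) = -509 /8040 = -0.06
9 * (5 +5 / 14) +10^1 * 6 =1515 / 14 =108.21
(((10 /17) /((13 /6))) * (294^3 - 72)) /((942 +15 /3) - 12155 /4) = -2032968960 /616369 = -3298.30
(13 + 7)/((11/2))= 40/11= 3.64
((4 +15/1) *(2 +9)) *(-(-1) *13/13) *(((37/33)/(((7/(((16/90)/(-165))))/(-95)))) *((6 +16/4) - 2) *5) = 854848/6237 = 137.06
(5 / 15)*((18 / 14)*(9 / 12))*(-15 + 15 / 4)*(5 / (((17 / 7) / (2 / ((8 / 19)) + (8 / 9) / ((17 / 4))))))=-36.92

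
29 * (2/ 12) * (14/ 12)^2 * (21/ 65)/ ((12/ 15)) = 9947/ 3744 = 2.66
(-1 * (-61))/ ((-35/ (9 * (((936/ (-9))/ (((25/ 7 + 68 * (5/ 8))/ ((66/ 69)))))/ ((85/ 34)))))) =1674816/ 123625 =13.55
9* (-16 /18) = -8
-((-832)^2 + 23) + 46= -692201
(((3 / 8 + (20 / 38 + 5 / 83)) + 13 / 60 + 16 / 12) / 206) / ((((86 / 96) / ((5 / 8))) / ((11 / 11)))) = 475287 / 55876264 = 0.01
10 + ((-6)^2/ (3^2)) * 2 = 18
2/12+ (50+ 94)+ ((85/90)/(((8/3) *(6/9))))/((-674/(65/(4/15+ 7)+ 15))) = 508318165/3526368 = 144.15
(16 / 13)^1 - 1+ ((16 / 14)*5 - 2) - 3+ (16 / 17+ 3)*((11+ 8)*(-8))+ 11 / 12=-11086367 / 18564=-597.20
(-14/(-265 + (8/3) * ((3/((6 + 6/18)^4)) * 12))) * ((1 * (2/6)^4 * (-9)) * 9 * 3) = -5473482/34527289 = -0.16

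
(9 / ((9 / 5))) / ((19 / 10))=50 / 19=2.63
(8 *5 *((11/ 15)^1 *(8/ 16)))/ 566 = 22/ 849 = 0.03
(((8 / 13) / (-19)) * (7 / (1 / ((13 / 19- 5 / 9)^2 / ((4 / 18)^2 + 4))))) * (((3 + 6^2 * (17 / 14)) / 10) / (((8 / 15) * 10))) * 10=-118701 / 14623388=-0.01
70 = 70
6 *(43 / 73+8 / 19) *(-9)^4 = 55151766 / 1387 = 39763.35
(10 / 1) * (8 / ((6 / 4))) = 160 / 3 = 53.33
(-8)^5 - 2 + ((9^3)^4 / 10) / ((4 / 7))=1977005444567 / 40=49425136114.18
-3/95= -0.03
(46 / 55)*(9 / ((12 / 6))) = 207 / 55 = 3.76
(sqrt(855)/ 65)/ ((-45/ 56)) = -0.56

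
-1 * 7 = -7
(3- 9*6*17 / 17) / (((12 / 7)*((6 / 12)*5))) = -119 / 10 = -11.90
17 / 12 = 1.42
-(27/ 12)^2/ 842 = -81/ 13472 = -0.01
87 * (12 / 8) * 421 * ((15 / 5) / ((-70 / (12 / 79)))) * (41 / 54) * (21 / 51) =-1501707 / 13430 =-111.82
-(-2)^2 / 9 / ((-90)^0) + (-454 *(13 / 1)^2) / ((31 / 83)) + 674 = -57126400 / 279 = -204754.12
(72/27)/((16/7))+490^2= 1440607/6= 240101.17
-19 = -19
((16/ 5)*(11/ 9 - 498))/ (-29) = 71536/ 1305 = 54.82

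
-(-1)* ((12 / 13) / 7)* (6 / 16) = 9 / 182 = 0.05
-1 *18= -18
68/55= 1.24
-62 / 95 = -0.65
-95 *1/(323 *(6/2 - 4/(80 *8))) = -800/8143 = -0.10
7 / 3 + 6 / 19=151 / 57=2.65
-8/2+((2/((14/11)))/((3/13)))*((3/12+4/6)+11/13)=2017/252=8.00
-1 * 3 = -3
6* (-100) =-600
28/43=0.65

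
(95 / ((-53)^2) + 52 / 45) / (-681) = -150343 / 86081805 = -0.00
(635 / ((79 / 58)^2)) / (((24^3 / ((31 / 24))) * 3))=16555085 / 1552960512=0.01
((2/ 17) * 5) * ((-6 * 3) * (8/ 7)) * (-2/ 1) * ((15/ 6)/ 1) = 7200/ 119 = 60.50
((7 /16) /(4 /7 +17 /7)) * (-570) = -665 /8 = -83.12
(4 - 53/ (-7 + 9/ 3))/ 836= 69/ 3344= 0.02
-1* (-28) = 28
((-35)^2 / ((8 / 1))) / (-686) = -25 / 112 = -0.22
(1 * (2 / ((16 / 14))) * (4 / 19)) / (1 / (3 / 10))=0.11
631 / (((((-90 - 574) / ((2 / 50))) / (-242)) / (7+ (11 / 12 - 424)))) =-3827.52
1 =1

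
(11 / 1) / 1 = 11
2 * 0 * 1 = 0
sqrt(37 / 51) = sqrt(1887) / 51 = 0.85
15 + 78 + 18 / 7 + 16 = 781 / 7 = 111.57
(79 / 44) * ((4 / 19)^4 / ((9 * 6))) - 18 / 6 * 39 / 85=-4528309549 / 3289953645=-1.38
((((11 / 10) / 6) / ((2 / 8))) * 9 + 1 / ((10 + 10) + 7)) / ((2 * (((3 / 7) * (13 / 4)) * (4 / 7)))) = 21952 / 5265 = 4.17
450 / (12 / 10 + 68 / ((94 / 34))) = 52875 / 3031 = 17.44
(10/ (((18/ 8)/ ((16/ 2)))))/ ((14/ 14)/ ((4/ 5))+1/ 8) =2560/ 99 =25.86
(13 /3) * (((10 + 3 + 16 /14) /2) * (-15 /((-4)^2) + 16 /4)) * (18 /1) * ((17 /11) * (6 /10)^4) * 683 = 2310786387 /10000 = 231078.64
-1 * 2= -2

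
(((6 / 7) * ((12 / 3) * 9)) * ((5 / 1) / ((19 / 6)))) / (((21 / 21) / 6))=38880 / 133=292.33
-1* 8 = -8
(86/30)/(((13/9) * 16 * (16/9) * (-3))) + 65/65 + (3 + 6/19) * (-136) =-142262713/316160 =-449.97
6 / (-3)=-2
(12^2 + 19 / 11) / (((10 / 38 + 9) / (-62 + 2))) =-456855 / 484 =-943.92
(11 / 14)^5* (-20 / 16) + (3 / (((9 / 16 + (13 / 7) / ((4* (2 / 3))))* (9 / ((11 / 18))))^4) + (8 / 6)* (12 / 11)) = 144982680855743339734753 / 134211004329961740246912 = 1.08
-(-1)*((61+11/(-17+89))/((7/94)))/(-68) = -1739/144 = -12.08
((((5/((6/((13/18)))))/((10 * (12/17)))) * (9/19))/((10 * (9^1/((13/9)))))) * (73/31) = 209729/137401920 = 0.00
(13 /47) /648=13 /30456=0.00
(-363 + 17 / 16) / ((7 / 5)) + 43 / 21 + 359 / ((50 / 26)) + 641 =685441 / 1200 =571.20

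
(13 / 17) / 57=13 / 969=0.01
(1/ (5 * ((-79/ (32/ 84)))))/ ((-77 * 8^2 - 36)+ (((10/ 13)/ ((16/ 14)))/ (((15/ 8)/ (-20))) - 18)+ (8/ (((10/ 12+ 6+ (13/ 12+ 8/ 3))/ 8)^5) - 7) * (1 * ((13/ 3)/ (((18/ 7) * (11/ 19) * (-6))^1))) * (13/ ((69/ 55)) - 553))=140827503285591408/ 921706960990187200538045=0.00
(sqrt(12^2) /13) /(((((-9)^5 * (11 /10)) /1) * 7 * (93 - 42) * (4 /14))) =-20 /143548119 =-0.00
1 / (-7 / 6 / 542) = -464.57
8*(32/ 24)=32/ 3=10.67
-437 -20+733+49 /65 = 17989 /65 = 276.75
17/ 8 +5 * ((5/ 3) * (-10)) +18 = -1517/ 24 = -63.21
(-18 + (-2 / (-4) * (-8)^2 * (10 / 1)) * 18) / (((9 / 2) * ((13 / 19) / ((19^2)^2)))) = 3159502324 / 13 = 243038640.31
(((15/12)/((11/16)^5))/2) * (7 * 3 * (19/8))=202.95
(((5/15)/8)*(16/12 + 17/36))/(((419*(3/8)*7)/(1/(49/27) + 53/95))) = 33553/442360926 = 0.00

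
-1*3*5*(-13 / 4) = 195 / 4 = 48.75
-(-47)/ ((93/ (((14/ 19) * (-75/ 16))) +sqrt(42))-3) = -2.00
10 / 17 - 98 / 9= -1576 / 153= -10.30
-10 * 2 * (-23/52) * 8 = 920/13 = 70.77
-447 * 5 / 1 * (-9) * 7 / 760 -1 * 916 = -111071 / 152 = -730.73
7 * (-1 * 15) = -105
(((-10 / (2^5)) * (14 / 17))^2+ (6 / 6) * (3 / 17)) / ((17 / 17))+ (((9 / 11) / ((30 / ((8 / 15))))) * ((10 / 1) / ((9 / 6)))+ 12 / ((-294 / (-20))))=172868029 / 149540160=1.16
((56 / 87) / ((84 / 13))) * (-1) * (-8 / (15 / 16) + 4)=1768 / 3915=0.45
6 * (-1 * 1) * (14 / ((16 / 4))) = -21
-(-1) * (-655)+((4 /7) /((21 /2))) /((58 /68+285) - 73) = -655.00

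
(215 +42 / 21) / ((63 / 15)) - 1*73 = -64 / 3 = -21.33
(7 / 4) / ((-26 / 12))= -21 / 26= -0.81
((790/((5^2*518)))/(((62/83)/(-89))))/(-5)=583573/401450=1.45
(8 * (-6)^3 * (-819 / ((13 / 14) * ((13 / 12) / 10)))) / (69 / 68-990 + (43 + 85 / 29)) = -120220692480 / 8058713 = -14918.10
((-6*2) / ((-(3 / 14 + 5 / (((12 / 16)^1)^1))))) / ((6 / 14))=1176 / 289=4.07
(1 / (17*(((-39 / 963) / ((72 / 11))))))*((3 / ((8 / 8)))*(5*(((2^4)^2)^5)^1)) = -381178691117383680 / 2431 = -156799132504065.68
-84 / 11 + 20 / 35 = -544 / 77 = -7.06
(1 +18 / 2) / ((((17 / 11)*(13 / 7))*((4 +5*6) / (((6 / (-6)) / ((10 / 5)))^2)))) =385 / 15028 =0.03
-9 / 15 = -3 / 5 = -0.60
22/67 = 0.33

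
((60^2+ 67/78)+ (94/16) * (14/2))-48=1121323/312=3593.98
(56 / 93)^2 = 3136 / 8649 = 0.36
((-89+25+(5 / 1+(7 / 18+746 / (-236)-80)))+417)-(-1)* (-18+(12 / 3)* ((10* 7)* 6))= 1028668 / 531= 1937.23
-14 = -14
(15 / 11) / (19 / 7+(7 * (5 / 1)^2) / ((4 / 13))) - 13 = -2287723 / 176011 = -13.00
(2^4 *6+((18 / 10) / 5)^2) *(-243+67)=-10574256 / 625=-16918.81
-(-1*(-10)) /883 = -10 /883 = -0.01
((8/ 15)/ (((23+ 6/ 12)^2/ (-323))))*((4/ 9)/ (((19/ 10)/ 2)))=-8704/ 59643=-0.15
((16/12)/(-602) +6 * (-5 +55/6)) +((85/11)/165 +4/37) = 33895234/1347577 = 25.15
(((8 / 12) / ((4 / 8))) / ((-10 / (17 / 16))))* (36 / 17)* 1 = -3 / 10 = -0.30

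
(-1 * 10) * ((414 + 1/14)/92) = -28985/644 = -45.01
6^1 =6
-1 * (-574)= 574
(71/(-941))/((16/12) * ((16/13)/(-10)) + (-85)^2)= -0.00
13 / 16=0.81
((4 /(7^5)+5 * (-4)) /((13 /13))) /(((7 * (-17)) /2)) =672272 /2000033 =0.34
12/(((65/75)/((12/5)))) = 432/13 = 33.23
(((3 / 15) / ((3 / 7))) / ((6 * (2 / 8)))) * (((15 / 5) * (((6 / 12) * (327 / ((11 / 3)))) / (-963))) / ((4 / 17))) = -12971 / 70620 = -0.18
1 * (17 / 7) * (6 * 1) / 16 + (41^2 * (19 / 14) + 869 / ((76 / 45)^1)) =2975803 / 1064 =2796.81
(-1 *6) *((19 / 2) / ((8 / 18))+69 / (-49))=-23481 / 196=-119.80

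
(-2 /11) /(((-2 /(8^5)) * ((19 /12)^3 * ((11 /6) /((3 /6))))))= 169869312 /829939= 204.68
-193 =-193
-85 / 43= -1.98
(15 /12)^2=25 /16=1.56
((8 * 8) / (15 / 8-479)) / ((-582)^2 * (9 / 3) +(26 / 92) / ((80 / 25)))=-376832 / 2854744441769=-0.00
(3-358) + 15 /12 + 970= 2465 /4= 616.25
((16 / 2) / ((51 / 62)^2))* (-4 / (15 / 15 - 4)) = 123008 / 7803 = 15.76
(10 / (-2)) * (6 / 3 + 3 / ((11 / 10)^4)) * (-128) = 37940480 / 14641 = 2591.39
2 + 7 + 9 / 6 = 21 / 2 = 10.50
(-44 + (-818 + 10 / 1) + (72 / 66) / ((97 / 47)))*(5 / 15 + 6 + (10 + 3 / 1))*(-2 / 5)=7025888 / 1067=6584.71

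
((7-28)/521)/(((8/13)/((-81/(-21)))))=-0.25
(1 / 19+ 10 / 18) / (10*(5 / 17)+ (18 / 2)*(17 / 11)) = 19448 / 538821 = 0.04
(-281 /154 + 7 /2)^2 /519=5547 /1025717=0.01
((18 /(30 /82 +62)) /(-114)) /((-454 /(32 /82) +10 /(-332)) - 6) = 81672 /37723970755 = 0.00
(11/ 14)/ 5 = 11/ 70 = 0.16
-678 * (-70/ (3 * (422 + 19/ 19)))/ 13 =15820/ 5499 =2.88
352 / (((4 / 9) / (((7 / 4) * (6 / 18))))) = 462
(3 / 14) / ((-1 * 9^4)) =-1 / 30618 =-0.00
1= 1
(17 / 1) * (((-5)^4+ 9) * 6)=64668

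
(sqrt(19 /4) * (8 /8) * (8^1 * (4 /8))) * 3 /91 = 6 * sqrt(19) /91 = 0.29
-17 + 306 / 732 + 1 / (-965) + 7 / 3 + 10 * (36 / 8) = 10860709 / 353190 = 30.75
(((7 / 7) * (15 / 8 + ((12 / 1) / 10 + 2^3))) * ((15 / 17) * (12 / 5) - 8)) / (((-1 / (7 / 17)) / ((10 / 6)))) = 77525 / 1734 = 44.71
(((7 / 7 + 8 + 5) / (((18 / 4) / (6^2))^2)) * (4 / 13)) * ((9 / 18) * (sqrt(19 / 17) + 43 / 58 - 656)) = -34052480 / 377 + 1792 * sqrt(323) / 221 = -90179.15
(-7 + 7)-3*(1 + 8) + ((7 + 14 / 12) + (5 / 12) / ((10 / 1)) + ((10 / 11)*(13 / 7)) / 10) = -34415 / 1848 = -18.62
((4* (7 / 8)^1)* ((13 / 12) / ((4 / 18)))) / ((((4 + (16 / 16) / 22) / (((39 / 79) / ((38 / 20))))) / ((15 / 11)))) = 798525 / 534356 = 1.49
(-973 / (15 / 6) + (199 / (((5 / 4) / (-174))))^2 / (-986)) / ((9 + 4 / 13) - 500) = 4301868506 / 2711075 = 1586.78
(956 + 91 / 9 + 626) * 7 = 100303 / 9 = 11144.78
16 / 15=1.07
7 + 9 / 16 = 121 / 16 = 7.56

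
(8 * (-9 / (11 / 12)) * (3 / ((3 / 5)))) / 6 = -720 / 11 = -65.45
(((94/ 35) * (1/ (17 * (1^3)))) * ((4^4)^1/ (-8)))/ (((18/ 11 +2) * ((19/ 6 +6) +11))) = -2256/ 32725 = -0.07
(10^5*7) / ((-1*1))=-700000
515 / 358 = 1.44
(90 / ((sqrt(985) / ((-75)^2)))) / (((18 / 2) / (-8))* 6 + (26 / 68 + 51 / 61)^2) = -217762222500* sqrt(985) / 2230949549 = -3063.45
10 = 10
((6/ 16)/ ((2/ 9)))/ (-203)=-27/ 3248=-0.01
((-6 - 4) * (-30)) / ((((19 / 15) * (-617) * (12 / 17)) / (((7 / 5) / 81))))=-2975 / 316521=-0.01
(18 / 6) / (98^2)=3 / 9604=0.00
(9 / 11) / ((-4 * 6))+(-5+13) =701 / 88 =7.97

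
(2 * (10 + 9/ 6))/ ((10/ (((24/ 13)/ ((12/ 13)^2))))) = 299/ 60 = 4.98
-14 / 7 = -2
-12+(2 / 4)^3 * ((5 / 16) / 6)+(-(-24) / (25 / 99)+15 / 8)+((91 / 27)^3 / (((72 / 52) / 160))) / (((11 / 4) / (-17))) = -340013194375273 / 12471148800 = -27263.98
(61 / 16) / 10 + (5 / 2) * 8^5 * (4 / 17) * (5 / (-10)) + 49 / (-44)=-288380313 / 29920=-9638.38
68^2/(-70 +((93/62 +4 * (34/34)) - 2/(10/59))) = -46240/763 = -60.60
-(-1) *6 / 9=2 / 3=0.67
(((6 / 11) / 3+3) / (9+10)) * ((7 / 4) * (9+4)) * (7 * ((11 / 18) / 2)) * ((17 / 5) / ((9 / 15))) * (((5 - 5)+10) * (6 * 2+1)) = 24635975 / 4104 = 6002.92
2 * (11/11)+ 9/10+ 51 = 539/10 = 53.90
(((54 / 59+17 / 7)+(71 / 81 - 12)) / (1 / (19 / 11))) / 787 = -0.02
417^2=173889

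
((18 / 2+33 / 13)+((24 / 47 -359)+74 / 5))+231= -309016 / 3055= -101.15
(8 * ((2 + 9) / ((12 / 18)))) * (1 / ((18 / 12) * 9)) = 88 / 9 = 9.78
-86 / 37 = -2.32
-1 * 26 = -26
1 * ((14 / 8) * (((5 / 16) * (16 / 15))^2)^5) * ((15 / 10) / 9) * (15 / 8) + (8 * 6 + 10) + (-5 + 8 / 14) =1417176245 / 26453952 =53.57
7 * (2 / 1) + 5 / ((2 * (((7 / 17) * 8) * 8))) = 12629 / 896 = 14.09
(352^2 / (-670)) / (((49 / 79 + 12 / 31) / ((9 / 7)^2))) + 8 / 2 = -12127373068 / 40495805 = -299.47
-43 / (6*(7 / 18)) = -129 / 7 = -18.43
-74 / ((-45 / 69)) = 1702 / 15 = 113.47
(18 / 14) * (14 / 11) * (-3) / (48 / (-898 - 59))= 783 / 8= 97.88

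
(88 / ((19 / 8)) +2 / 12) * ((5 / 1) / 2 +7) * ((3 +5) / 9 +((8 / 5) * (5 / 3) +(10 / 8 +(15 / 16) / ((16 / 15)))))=55570571 / 27648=2009.93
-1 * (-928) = 928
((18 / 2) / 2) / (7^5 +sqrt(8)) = 151263 / 564950482 - 9 * sqrt(2) / 282475241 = 0.00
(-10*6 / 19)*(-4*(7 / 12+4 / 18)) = 580 / 57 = 10.18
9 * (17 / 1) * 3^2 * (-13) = -17901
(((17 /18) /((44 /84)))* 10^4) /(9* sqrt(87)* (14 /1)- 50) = 3718750 /5687187 + 3123750* sqrt(87) /1895729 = 16.02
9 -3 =6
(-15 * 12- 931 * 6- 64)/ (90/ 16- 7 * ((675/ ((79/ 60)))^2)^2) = 33029668688/ 2739336790877222661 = 0.00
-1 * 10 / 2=-5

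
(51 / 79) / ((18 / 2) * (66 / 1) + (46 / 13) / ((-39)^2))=1008423 / 927871432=0.00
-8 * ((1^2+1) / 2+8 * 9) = -584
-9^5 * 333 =-19663317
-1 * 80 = -80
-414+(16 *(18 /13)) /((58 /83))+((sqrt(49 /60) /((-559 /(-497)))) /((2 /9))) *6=-144126 /377+31311 *sqrt(15) /5590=-360.60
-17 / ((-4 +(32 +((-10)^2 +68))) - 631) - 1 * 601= -261418 / 435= -600.96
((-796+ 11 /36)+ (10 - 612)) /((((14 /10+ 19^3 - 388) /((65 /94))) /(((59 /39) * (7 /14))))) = -74217575 /657078048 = -0.11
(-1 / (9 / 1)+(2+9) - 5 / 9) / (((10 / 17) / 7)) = 3689 / 30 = 122.97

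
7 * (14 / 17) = 98 / 17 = 5.76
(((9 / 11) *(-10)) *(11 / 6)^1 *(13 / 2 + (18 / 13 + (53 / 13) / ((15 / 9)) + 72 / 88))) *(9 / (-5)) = 430461 / 1430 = 301.02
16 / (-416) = -1 / 26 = -0.04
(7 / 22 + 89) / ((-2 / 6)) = -5895 / 22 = -267.95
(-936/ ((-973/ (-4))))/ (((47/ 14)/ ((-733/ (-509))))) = -5488704/ 3325297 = -1.65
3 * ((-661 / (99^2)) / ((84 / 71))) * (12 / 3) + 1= 21676 / 68607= 0.32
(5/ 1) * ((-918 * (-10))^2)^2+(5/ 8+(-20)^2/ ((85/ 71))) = 4829249433196845525/ 136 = 35509187008800334.74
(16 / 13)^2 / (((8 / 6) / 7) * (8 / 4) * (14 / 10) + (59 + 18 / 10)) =96 / 3887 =0.02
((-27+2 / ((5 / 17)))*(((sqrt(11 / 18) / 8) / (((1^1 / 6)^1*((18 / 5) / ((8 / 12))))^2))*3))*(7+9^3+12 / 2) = -5424.52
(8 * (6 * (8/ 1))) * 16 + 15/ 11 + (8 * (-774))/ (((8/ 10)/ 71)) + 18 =-5977143/ 11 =-543376.64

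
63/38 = 1.66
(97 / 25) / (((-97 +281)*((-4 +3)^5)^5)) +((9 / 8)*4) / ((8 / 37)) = 20.79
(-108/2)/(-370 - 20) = 9/65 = 0.14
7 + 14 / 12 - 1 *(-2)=61 / 6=10.17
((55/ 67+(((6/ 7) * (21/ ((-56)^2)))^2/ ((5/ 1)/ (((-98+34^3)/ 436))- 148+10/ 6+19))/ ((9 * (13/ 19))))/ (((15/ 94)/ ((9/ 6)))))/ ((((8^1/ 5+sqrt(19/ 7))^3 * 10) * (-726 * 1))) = 5791619080584261964285/ 1168633489859030587392- 28123211712714288609275 * sqrt(133)/ 65443475432105712893952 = -0.00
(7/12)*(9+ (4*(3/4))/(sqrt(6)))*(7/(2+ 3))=49*sqrt(6)/120+ 147/20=8.35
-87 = -87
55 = 55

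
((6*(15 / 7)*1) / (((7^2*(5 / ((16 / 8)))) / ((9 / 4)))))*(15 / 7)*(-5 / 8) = -6075 / 19208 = -0.32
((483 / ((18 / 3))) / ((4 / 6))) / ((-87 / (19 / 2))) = -3059 / 232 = -13.19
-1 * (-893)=893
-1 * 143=-143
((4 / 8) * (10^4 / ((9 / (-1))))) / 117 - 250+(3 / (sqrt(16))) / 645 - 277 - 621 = -1043904787 / 905580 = -1152.75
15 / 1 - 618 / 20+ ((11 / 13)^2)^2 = -4394789 / 285610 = -15.39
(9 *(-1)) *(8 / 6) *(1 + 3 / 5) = -96 / 5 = -19.20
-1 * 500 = -500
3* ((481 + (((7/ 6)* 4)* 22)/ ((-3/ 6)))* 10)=8270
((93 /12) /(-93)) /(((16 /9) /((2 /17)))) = -3 /544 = -0.01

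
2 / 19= 0.11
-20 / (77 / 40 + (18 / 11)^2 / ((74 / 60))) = -4.88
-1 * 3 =-3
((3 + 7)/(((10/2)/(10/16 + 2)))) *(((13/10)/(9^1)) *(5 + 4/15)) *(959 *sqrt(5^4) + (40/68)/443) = 95753.49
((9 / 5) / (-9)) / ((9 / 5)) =-1 / 9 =-0.11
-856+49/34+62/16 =-115693/136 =-850.68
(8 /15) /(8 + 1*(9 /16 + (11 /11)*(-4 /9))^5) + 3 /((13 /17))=128458253706927 /32197121687185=3.99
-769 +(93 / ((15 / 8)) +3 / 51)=-719.34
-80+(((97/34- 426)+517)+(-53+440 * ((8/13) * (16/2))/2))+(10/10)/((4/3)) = 923497/884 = 1044.68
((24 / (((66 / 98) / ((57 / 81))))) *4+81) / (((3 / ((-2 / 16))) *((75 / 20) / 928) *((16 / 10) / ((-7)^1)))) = 21862694 / 2673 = 8179.08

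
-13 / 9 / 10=-0.14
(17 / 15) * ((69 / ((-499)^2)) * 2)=782 / 1245005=0.00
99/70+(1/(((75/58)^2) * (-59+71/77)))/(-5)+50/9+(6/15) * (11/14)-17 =-1069035538/110053125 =-9.71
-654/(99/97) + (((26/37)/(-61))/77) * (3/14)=-640.79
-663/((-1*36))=221/12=18.42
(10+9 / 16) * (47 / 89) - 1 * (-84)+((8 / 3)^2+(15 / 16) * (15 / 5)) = 318803 / 3204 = 99.50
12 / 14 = 6 / 7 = 0.86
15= 15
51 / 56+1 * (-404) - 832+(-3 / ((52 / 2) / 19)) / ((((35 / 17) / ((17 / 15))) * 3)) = -67457839 / 54600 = -1235.49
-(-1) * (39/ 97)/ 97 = 39/ 9409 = 0.00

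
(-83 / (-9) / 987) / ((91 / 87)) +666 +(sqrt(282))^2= 255441955 / 269451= 948.01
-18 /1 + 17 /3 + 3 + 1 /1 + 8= -1 /3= -0.33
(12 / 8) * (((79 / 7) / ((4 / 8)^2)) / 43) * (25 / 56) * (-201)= -1190925 / 8428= -141.31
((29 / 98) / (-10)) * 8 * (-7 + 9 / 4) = 551 / 490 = 1.12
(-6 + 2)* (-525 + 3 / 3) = 2096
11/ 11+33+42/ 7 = 40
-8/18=-4/9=-0.44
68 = 68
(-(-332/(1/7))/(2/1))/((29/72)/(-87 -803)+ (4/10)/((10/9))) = 3231.84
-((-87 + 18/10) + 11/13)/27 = 5483/1755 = 3.12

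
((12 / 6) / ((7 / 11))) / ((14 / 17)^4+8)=918731 / 2473044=0.37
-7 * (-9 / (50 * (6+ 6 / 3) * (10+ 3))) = 63 / 5200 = 0.01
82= 82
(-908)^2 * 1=824464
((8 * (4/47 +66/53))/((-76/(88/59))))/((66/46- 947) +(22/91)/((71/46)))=10834347524/49038420350109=0.00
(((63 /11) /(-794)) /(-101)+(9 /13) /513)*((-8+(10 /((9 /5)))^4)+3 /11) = 63338181441355 /47175389249274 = 1.34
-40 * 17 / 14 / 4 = -85 / 7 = -12.14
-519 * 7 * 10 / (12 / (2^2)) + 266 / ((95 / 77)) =-59472 / 5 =-11894.40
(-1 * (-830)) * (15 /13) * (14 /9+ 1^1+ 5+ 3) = 394250 /39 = 10108.97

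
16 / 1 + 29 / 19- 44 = -503 / 19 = -26.47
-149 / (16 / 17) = -2533 / 16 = -158.31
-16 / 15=-1.07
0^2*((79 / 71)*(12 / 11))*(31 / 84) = 0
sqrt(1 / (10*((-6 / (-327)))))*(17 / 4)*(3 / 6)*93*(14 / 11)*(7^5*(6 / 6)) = 186003069*sqrt(545) / 440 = 9868830.38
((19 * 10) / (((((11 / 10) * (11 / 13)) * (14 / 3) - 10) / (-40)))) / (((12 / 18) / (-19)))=-38292.84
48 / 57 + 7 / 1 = 149 / 19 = 7.84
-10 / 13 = -0.77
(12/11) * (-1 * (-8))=96/11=8.73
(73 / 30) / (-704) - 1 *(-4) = 84407 / 21120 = 4.00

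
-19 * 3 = -57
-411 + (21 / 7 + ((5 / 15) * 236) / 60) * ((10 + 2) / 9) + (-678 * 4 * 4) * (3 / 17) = -5323493 / 2295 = -2319.60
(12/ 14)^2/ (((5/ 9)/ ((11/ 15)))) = 1188/ 1225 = 0.97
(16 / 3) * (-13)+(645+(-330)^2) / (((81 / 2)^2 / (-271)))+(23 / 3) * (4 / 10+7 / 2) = -396685007 / 21870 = -18138.32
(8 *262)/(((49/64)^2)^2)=35165044736/5764801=6099.96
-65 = -65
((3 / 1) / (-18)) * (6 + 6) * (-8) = 16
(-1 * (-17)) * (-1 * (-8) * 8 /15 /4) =272 /15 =18.13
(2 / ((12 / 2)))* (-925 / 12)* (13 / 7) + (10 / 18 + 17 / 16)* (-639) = -1090309 / 1008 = -1081.66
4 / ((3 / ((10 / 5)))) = 8 / 3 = 2.67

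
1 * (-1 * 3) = -3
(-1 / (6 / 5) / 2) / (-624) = 5 / 7488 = 0.00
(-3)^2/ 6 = 3/ 2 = 1.50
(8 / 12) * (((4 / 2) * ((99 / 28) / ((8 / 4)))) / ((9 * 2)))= 11 / 84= 0.13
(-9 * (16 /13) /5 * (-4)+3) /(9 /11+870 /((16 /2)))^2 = 497552 /503577555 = 0.00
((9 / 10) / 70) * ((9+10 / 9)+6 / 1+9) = 0.32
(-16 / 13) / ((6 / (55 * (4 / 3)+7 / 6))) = -596 / 39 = -15.28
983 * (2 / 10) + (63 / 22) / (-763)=2357189 / 11990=196.60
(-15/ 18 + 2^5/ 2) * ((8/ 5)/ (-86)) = -182/ 645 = -0.28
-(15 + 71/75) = -1196/75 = -15.95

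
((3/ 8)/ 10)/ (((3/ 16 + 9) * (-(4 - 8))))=1/ 980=0.00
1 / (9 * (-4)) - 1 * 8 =-289 / 36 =-8.03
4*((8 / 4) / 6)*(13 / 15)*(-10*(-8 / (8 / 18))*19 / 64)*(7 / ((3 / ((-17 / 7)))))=-349.92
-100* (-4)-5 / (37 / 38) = 14610 / 37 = 394.86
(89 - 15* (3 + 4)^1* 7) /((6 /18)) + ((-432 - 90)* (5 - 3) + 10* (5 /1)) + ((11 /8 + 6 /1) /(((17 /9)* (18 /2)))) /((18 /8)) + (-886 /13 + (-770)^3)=-1816100207845 /3978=-456535999.96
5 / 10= 1 / 2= 0.50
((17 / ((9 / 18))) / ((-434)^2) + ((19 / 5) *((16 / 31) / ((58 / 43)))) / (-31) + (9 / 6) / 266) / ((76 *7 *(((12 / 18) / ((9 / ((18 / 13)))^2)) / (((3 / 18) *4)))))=-3603105181 / 1104263419840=-0.00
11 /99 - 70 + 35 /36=-827 /12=-68.92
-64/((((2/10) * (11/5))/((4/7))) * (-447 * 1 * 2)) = 3200/34419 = 0.09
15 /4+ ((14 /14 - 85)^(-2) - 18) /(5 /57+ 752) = 375691447 /100827888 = 3.73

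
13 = 13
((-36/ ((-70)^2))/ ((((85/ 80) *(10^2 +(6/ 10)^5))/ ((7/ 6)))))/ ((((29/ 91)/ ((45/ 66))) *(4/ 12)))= -877500/ 1696005289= -0.00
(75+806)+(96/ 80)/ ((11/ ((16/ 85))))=4118771/ 4675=881.02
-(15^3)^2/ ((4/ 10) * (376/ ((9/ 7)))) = -512578125/ 5264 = -97374.26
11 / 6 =1.83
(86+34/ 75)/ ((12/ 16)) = 25936/ 225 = 115.27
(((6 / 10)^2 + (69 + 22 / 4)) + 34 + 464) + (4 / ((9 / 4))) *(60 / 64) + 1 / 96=1378889 / 2400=574.54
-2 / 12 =-0.17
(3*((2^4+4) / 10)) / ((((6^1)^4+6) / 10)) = 10 / 217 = 0.05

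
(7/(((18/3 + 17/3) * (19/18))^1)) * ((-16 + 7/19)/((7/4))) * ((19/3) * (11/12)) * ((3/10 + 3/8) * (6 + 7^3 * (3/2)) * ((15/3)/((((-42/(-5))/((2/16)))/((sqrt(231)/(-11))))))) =8347779 * sqrt(231)/119168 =1064.68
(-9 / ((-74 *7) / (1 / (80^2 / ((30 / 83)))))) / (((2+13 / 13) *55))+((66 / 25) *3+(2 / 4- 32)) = -7137141579 / 302677760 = -23.58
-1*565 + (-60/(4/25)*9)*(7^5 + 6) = -56744440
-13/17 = -0.76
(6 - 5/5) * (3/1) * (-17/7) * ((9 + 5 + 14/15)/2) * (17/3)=-4624/3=-1541.33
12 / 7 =1.71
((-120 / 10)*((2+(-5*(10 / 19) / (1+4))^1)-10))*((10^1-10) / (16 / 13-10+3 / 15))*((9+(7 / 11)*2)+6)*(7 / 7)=0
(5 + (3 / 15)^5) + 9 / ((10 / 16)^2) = 87626 / 3125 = 28.04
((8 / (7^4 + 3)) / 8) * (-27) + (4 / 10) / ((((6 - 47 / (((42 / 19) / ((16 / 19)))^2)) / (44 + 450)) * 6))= -87311271 / 2175620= -40.13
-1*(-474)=474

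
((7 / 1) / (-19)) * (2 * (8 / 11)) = -112 / 209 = -0.54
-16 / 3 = -5.33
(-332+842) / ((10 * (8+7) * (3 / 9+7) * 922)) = 51 / 101420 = 0.00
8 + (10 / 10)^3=9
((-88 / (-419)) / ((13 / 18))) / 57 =0.01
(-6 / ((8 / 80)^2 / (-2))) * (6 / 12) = 600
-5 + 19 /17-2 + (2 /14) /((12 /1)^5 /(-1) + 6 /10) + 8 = 2.12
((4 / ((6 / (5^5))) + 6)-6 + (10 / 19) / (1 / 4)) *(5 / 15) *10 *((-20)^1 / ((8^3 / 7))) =-10401125 / 5472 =-1900.79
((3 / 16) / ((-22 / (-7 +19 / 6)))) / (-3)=-23 / 2112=-0.01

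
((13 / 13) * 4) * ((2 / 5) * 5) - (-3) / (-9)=23 / 3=7.67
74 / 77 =0.96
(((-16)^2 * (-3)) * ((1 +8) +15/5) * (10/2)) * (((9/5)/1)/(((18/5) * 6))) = -3840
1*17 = 17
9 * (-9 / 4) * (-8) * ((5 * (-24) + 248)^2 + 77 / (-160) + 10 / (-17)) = 3609487251 / 1360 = 2654034.74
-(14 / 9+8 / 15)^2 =-8836 / 2025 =-4.36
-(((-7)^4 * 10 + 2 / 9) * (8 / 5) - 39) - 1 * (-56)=-38321.36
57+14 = 71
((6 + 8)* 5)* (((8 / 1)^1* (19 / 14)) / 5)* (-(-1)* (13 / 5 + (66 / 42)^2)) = 188784 / 245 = 770.55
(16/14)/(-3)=-8/21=-0.38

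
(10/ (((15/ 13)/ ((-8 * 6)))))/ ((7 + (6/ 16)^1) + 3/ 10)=-16640/ 307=-54.20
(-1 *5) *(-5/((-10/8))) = -20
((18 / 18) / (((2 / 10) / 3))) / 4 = 3.75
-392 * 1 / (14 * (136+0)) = -0.21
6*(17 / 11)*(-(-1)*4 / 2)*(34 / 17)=408 / 11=37.09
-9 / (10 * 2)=-0.45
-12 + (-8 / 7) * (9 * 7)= -84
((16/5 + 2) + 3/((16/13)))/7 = 611/560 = 1.09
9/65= 0.14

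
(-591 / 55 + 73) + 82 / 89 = 309246 / 4895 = 63.18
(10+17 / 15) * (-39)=-2171 / 5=-434.20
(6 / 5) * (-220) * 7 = -1848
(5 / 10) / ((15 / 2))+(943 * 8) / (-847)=-112313 / 12705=-8.84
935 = 935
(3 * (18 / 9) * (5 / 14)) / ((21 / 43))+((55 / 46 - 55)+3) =-104623 / 2254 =-46.42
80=80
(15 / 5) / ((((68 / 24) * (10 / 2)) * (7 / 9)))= 162 / 595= 0.27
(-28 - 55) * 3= -249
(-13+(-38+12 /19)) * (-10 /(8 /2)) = 4785 /38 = 125.92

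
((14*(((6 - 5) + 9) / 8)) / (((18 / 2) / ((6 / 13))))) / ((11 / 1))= 35 / 429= 0.08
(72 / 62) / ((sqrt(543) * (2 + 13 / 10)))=40 * sqrt(543) / 61721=0.02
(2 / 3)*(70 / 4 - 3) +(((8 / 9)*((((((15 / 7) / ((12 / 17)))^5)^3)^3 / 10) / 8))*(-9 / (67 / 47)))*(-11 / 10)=41354563986059702759688352791176189771368891394742238575363430981494389173952458231148771 / 106504377698628528914137397451722890593238773668335398473381783273472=388289804416107404751.12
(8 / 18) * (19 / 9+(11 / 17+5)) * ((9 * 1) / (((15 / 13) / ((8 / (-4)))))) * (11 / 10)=-678964 / 11475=-59.17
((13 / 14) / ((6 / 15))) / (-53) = -65 / 1484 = -0.04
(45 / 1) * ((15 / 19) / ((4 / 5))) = 44.41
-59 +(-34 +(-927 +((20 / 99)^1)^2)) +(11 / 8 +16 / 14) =-558428779 / 548856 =-1017.44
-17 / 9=-1.89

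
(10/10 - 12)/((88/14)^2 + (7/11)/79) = -468391/1682727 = -0.28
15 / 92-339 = -31173 / 92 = -338.84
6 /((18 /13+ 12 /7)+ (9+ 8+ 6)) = 546 /2375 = 0.23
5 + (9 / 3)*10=35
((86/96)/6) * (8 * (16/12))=43/27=1.59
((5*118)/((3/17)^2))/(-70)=-17051/63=-270.65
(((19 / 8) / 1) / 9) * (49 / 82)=931 / 5904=0.16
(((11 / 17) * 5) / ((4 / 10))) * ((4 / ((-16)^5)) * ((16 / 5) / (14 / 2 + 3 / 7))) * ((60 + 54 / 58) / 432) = -226765 / 120965824512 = -0.00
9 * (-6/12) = -9/2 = -4.50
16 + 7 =23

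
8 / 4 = 2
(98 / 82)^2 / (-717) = -2401 / 1205277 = -0.00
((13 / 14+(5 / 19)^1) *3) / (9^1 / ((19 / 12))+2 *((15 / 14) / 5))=317 / 542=0.58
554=554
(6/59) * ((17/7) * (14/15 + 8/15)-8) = -0.45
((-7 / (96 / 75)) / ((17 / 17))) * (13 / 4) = -2275 / 128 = -17.77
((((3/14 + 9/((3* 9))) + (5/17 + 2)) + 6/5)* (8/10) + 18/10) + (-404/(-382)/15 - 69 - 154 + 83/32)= -3914885773/18183200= -215.30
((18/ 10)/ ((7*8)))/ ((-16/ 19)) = -171/ 4480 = -0.04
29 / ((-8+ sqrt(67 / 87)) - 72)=-201840 / 556733 - 29 * sqrt(5829) / 556733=-0.37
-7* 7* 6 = -294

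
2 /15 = 0.13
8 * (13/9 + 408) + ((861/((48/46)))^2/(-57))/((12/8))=-2849929/608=-4687.38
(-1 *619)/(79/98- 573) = 60662/56075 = 1.08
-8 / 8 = -1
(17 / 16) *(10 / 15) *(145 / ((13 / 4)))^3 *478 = 198185014000 / 6591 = 30069035.65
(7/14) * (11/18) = 0.31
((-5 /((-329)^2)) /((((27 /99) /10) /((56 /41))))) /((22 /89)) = -17800 /1901949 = -0.01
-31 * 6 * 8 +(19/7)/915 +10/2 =-9498596/6405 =-1483.00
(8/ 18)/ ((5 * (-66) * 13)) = -2/ 19305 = -0.00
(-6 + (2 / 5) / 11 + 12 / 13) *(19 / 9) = -68476 / 6435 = -10.64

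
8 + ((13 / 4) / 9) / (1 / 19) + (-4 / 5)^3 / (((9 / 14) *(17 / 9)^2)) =19036571 / 1300500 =14.64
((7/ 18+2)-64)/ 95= -1109/ 1710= -0.65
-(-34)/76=17/38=0.45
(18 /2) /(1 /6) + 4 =58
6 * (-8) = -48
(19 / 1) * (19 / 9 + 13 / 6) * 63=10241 / 2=5120.50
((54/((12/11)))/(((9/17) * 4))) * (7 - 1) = 561/4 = 140.25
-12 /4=-3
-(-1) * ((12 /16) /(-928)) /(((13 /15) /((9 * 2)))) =-405 /24128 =-0.02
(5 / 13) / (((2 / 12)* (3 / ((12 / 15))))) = 0.62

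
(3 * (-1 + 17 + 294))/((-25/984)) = -183024/5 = -36604.80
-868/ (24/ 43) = -9331/ 6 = -1555.17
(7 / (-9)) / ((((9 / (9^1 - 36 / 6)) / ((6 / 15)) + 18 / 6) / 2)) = -4 / 27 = -0.15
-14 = -14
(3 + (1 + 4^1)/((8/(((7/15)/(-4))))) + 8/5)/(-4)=-2173/1920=-1.13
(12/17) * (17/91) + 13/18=1399/1638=0.85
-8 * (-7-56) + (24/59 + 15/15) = 29819/59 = 505.41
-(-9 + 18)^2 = -81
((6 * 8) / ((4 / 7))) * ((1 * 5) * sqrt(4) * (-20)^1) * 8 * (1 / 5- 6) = 779520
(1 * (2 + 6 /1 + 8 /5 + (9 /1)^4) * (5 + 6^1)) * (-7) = -2529681 /5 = -505936.20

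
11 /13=0.85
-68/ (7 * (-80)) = 17/ 140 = 0.12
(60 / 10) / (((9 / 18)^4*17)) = 96 / 17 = 5.65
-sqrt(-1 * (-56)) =-2 * sqrt(14) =-7.48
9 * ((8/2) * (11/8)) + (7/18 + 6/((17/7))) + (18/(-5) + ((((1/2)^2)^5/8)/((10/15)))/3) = 611140349/12533760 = 48.76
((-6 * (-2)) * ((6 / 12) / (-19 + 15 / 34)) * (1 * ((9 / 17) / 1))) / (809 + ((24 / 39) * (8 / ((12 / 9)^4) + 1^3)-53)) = -5616 / 24877175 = -0.00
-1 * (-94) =94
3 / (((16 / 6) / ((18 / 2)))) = 81 / 8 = 10.12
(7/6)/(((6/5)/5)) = 175/36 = 4.86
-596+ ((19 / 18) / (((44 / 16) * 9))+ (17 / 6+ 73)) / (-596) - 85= -723406243 / 1062072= -681.13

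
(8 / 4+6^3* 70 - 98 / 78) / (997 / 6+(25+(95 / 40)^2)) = 37741376 / 491231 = 76.83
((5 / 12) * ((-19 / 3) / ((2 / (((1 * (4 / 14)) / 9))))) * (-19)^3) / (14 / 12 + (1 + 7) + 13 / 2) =651605 / 35532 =18.34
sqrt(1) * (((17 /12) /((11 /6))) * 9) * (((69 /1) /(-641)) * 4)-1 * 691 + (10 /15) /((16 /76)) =-29226161 /42306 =-690.83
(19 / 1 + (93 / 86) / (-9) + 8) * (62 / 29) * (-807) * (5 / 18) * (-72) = 1156619300 / 1247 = 927521.49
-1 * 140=-140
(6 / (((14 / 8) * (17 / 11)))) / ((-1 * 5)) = -264 / 595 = -0.44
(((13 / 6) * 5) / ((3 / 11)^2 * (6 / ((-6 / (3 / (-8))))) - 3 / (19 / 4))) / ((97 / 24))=-4781920 / 1076991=-4.44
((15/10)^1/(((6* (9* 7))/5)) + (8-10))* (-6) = 499/42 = 11.88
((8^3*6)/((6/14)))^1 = 7168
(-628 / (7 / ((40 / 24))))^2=22357.37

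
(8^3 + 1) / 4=513 / 4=128.25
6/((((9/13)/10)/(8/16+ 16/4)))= 390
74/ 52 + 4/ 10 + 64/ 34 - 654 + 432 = -482431/ 2210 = -218.29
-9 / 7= -1.29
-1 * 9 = -9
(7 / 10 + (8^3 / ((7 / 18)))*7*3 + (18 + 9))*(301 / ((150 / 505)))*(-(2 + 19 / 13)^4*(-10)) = 40266313900.86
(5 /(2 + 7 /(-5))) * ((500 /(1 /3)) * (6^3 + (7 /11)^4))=39560712500 /14641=2702049.89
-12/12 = -1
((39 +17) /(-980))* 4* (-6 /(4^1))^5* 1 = 243 /140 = 1.74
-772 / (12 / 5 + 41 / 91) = -351260 / 1297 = -270.82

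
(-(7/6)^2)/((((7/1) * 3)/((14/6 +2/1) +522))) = -34.11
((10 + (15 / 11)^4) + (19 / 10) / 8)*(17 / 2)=116.41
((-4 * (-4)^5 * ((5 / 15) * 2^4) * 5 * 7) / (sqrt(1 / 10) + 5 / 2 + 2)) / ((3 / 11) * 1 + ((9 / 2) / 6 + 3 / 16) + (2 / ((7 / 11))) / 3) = 50866421760 / 672607 - 1130364928 * sqrt(10) / 672607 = 70311.33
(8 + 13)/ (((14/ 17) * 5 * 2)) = 2.55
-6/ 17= -0.35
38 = 38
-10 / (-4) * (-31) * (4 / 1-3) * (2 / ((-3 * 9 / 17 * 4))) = 24.40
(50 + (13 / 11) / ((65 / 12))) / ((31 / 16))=44192 / 1705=25.92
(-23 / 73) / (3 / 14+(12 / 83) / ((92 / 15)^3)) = -2601401936 / 1774450347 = -1.47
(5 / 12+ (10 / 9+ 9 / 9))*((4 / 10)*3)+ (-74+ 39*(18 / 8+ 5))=12707 / 60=211.78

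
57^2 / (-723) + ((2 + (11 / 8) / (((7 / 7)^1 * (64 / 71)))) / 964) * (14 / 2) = -2205349 / 493568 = -4.47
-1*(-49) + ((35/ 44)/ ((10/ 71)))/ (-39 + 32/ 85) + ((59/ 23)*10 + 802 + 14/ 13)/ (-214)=59393867509/ 1320415096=44.98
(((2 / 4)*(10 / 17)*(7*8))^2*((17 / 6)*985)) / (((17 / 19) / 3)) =733628000 / 289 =2538505.19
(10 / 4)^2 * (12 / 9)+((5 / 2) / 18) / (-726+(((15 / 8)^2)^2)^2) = 8.33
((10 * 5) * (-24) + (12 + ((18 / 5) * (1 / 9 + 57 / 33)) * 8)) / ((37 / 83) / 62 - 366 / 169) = 54292008472 / 103245065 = 525.86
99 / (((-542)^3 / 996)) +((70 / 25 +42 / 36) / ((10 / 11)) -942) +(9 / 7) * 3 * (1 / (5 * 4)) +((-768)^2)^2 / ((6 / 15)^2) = 45438299413043913120749 / 20897636550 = 2174327192662.56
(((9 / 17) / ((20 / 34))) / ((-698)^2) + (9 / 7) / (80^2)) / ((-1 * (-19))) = 1106289 / 103677011200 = 0.00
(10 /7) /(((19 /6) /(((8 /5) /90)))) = 16 /1995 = 0.01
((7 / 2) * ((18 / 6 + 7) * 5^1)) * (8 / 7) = 200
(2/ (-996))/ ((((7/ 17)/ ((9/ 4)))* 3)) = -17/ 4648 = -0.00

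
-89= -89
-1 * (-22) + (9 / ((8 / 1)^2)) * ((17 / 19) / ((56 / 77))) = 215699 / 9728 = 22.17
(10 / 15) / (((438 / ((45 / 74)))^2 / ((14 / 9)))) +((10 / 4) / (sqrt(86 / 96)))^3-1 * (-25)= 3000 * sqrt(129) / 1849 +2188620475 / 87544812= 43.43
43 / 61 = 0.70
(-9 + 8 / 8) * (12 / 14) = -48 / 7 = -6.86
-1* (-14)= 14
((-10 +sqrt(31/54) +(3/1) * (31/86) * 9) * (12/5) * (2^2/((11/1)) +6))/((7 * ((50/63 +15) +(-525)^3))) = 4347/1078001987810-21 * sqrt(186)/25069813670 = -0.00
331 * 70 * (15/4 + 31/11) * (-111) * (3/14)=-159272235/44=-3619823.52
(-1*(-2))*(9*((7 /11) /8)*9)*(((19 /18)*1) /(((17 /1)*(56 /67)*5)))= 11457 /59840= 0.19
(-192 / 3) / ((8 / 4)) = -32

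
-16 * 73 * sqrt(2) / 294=-584 * sqrt(2) / 147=-5.62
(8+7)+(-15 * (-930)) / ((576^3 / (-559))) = 158819255 / 10616832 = 14.96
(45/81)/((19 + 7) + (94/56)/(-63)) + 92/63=4276904/2886471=1.48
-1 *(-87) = 87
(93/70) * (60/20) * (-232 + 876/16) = -197811/280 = -706.47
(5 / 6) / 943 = 5 / 5658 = 0.00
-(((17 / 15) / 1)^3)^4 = -582622237229761 / 129746337890625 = -4.49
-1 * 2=-2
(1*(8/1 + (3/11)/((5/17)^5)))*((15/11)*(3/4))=40811139/302500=134.91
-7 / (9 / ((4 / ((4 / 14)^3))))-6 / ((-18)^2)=-3602 / 27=-133.41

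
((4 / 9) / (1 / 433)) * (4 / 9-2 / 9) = 3464 / 81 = 42.77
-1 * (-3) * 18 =54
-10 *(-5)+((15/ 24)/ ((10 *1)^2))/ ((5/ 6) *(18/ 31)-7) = 1615969/ 32320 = 50.00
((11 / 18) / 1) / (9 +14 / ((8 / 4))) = 11 / 288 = 0.04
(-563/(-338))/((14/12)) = 1689/1183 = 1.43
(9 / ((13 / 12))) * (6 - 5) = 108 / 13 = 8.31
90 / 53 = 1.70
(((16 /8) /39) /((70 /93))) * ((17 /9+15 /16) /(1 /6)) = 12617 /10920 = 1.16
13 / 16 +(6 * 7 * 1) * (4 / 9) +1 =983 / 48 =20.48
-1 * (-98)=98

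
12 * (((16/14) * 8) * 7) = 768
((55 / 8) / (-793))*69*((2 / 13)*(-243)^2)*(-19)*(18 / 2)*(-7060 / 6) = -22544670527775 / 20618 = -1093446043.64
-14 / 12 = -7 / 6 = -1.17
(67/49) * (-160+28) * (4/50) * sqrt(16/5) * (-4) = 283008 * sqrt(5)/6125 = 103.32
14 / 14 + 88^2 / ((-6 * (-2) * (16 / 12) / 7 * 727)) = 4115 / 727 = 5.66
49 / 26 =1.88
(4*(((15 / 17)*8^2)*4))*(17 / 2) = 7680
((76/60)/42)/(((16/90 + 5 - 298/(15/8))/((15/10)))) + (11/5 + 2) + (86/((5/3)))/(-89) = 312076887/86210740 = 3.62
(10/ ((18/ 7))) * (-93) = -1085/ 3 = -361.67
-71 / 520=-0.14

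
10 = 10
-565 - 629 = -1194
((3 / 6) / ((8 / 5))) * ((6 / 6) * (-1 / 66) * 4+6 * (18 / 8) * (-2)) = -4465 / 528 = -8.46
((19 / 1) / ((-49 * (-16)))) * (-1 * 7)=-19 / 112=-0.17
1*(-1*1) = -1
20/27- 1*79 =-2113/27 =-78.26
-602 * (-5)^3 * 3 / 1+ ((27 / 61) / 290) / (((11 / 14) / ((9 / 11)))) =241607810451 / 1070245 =225750.00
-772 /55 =-14.04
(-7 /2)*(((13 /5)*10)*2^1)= -182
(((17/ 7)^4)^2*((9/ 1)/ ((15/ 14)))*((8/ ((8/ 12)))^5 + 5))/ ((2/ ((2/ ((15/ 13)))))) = 2192064793.85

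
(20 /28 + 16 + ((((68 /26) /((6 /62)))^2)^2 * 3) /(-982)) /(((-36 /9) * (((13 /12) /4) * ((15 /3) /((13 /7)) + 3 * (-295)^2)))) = 8550340349974 /1499265587248065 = 0.01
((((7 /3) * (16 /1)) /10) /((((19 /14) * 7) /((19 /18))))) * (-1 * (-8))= 448 /135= 3.32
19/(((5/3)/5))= 57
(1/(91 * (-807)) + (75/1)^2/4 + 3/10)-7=2055575047/1468740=1399.55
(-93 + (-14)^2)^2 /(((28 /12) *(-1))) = -31827 /7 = -4546.71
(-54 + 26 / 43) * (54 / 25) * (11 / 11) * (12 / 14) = -106272 / 1075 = -98.86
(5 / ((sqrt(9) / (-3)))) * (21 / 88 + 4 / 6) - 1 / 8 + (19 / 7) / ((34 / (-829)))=-278158 / 3927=-70.83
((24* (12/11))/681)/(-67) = -96/167299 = -0.00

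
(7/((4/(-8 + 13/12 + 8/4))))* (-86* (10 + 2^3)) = 53277/4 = 13319.25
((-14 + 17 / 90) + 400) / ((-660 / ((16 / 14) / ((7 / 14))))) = -69514 / 51975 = -1.34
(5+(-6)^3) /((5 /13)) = -2743 /5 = -548.60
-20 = -20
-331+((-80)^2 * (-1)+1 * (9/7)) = -47108/7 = -6729.71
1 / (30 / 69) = 23 / 10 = 2.30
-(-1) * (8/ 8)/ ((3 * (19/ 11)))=11/ 57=0.19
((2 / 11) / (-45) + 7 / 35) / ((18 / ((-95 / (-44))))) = 1843 / 78408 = 0.02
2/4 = 1/2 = 0.50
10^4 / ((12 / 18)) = 15000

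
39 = 39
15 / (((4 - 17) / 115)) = -1725 / 13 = -132.69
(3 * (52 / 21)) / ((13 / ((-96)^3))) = -3538944 / 7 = -505563.43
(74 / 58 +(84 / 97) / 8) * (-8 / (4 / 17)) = -132379 / 2813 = -47.06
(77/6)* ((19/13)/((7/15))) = 1045/26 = 40.19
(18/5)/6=3/5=0.60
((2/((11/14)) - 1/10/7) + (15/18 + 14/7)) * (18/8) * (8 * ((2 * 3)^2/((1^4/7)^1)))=1338336/55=24333.38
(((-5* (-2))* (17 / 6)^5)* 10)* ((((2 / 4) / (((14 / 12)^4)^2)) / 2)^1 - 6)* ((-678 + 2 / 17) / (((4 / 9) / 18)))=34257741287570425 / 11529602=2971285677.30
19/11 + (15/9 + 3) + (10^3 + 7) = 33442/33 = 1013.39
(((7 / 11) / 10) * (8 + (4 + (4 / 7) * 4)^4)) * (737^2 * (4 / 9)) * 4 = 496068544576 / 5145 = 96417598.56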